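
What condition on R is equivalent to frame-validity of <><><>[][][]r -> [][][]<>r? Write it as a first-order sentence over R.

forall x forall y forall z ((x R^3 y & x R^3 z) -> exists w (y R^3 w & zRw))

This is a Sahlqvist (Geach-type) schema ◇^3□^3r → □^3◇^1r.
Minimal-valuation argument: fix x; take any y with xR^3y and any z with xR^3z. Set V(r) to the set of worlds R-reachable from y in exactly 3 steps. Then □^3r holds at y, so the antecedent holds at x; validity forces ◇^1r at z, giving a w with zR^1w and yR^3w.
First-order correspondent: forall x forall y forall z ((x R^3 y & x R^3 z) -> exists w (y R^3 w & zRw)).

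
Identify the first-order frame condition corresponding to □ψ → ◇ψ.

seriality

This is the D axiom.
It corresponds to seriality: ∀x ∃y Rxy.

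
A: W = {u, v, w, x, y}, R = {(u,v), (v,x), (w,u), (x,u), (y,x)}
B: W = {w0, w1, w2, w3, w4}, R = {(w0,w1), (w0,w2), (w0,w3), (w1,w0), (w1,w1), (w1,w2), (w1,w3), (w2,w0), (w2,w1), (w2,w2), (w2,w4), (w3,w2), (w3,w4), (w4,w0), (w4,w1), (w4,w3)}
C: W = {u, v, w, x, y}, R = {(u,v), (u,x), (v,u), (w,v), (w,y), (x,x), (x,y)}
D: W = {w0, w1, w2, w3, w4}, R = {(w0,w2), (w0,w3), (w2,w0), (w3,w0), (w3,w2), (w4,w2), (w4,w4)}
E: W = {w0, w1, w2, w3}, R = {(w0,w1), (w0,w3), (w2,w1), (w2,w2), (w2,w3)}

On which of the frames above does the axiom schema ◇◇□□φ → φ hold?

Frame correspondent (Sahlqvist): ∀x ∀y (xR²y → ∃w (yR²w ∧ x = w)) — i.e. a generalized confluence (Geach) condition.
A: fails — uR²x but no t with xR²t and u=t.
B: satisfies the condition.
C: fails — uR²x but no t with xR²t and u=t.
D: fails — w0R²w2 but no w with w2R²w and w0=w.
E: fails — w2R²w1 but no w with w1R²w and w2=w.
Valid on: B.

B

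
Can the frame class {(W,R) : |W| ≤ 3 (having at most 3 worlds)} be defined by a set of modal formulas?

No — not modally definable

Any modally definable frame class is closed under disjoint unions.
Any modal formula valid on each of 4 disjoint one-world frames is valid on their disjoint union (validity is preserved under disjoint unions). Each one-world frame has |W|=1≤3, but the union has |W|=4.
Hence having at most 3 worlds is not modally definable.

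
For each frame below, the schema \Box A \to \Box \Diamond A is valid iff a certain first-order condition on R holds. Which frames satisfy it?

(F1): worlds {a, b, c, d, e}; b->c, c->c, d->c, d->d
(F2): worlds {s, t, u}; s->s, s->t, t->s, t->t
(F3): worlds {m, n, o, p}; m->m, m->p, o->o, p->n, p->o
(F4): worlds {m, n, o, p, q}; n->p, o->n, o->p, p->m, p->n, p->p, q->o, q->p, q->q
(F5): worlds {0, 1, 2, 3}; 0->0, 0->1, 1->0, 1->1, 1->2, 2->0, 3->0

(F1), (F2), (F5)

This is the axiom for a generalized confluence (Geach) condition; its first-order frame correspondent is \forall x \forall z (xRz \to \exists w (xRw \wedge zRw)).
(F1): condition met.
(F2): condition met.
(F3): fails — mRp but no w with mRw and pRw.
(F4): fails — pRm but no w with pRw and mRw.
(F5): condition met.
Valid on: (F1), (F2), (F5).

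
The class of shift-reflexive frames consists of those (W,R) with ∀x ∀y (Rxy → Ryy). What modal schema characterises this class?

□(□ψ → ψ)

This is shift-reflexivity; the standard corresponding axiom is T□: □(□ψ → ψ).
Suppose □(□ψ→ψ) is valid. Take Rxy and set V(ψ)={w : Ryw}. Then at y, □ψ holds; since □(□ψ→ψ) at x, □ψ→ψ at y, so ψ at y, i.e. Ryy.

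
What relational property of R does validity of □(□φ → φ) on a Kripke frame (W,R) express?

Suppose □(□φ→φ) is valid. Take Rxy and set V(φ)={w : Ryw}. Then at y, □φ holds; since □(□φ→φ) at x, □φ→φ at y, so φ at y, i.e. Ryy.

shift-reflexivity: ∀x ∀y (Rxy → Ryy)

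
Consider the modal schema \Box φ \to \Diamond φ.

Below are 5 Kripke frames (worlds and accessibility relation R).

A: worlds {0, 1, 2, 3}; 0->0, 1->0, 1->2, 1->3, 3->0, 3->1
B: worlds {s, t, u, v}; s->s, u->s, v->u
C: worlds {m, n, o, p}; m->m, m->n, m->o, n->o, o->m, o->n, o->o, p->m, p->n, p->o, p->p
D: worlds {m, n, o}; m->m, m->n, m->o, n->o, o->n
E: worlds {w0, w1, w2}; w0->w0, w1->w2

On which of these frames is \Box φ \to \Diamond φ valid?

The schema corresponds to seriality: \forall x \exists y Rxy.
A: fails — world 2 has no successor.
B: fails — world t has no successor.
C: satisfies the condition.
D: satisfies the condition.
E: fails — world w2 has no successor.

C, D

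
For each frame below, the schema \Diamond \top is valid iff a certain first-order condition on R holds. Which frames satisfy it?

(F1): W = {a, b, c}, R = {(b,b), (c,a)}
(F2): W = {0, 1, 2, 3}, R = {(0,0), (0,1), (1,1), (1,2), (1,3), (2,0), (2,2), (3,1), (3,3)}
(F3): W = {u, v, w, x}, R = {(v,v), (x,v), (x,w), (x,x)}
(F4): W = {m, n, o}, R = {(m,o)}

The schema corresponds to seriality: \forall x \exists y Rxy.
(F1): fails — world a has no successor.
(F2): holds.
(F3): fails — world u has no successor.
(F4): fails — world n has no successor.

(F2)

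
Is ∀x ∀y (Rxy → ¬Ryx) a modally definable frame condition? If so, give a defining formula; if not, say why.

Modal frame validity is preserved under surjective bounded morphisms.
The 5-cycle (worlds w0,w1,w2,w3,w4 with w0→w1→w2→w3→w4→w0) is asymmetric. Mapping every world to a single reflexive point • is a surjective bounded morphism, and the reflexive point is not asymmetric (R•• but asymmetry requires ¬R••).
So the class is not modally definable.

Not modally definable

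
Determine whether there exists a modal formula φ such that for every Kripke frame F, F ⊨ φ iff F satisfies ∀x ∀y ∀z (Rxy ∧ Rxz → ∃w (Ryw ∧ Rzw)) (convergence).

Yes: it is convergence, defined by the .2 schema ◇□q → □◇q.
Suppose ◇□q→□◇q is valid. Take Rxy, Rxz and set V(q)={w : Ryw}. Then □q at y so ◇□q at x, so □◇q at x, so ◇q at z, giving w with Rzw and Ryw.

Yes, by ◇□q → □◇q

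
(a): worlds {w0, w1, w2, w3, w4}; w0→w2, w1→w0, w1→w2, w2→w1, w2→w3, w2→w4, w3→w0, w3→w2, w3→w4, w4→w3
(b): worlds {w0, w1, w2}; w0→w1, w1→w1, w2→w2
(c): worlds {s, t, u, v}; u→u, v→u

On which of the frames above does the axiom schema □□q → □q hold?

The schema corresponds to density: ∀x ∀y (Rxy → ∃z (Rxz ∧ Rzy)).
(a): fails — Rw1w0 but no z with Rw1z and Rzw0.
(b): ✓.
(c): ✓.
Valid on: (b), (c).

(b), (c)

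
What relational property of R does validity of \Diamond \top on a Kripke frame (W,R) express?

◇⊤ holds at w iff w has a successor, so frame-validity of ◇⊤ is exactly seriality. Equivalently via □p → ◇p:
Suppose □p→◇p is valid. At any x set V(p)=W. Then □p at x, so ◇p at x, so x has a successor.
The converse is a direct semantic check.
So the correspondent is seriality.

Seriality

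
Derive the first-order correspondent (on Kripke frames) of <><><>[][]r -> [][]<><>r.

forall x forall y forall z ((x R^3 y & x R^2 z) -> exists w (y R^2 w & z R^2 w))

This is a Sahlqvist (Geach-type) schema ◇^3□^2r → □^2◇^2r.
Minimal-valuation argument: fix x; take any y with xR^3y and any z with xR^2z. Set V(r) to the set of worlds R-reachable from y in exactly 2 steps. Then □^2r holds at y, so the antecedent holds at x; validity forces ◇^2r at z, giving a w with zR^2w and yR^2w.
First-order correspondent: forall x forall y forall z ((x R^3 y & x R^2 z) -> exists w (y R^2 w & z R^2 w)).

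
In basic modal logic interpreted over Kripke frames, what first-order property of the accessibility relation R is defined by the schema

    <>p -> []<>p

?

Suppose ◇p→□◇p is valid. Take Rxy, Rxz and set V(p)={y}. Then ◇p at x, so □◇p at x, so ◇p at z, so some w with Rzw has p; w=y, i.e. Rzy. By symmetry of the argument, Ryz.

The Euclidean property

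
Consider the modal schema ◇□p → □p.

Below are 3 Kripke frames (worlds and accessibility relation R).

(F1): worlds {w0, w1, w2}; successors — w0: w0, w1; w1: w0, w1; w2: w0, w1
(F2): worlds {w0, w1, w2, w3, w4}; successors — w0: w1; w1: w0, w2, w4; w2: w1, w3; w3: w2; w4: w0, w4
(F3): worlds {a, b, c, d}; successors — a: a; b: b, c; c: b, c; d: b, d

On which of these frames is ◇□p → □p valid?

This is the axiom for the Euclidean property; its first-order frame correspondent is ∀x ∀y ∀z (Rxy ∧ Rxz → Ryz).
(F1): satisfies the condition.
(F2): fails — Rw0w1 and Rw0w1 but not Rw1w1.
(F3): fails — Rdb and Rdd but not Rbd.

(F1)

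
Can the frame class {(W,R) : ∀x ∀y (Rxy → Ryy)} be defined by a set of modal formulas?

The condition is shift-reflexivity. A defining modal formula is □(□q → q).
Suppose □(□q→q) is valid. Take Rxy and set V(q)={w : Ryw}. Then at y, □q holds; since □(□q→q) at x, □q→q at y, so q at y, i.e. Ryy.

Yes, by □(□q → q)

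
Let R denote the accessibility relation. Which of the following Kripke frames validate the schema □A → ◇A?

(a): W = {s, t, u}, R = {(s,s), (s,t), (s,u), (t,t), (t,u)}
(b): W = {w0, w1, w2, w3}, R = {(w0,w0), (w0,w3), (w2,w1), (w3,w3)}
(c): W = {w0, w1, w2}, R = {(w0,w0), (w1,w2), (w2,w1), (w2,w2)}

Frame correspondent (Sahlqvist): ∀x ∃y Rxy — i.e. seriality.
(a): fails — world u has no successor.
(b): fails — world w1 has no successor.
(c): holds.

(c)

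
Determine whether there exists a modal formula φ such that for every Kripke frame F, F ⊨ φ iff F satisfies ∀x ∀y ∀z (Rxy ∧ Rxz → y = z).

Yes — defined by ◇r → □r

The condition is partial functionality. A defining modal formula is ◇r → □r.
Suppose ◇r→□r is valid. Take Rxy, Rxz and set V(r)={y}. Then ◇r at x, so □r at x, so r at z, i.e. z=y.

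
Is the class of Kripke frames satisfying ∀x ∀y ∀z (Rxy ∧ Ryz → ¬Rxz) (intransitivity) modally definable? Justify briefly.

No — not modally definable

Any modally definable frame class is closed under surjective bounded morphisms.
The 3-cycle (worlds w0,w1,w2 with w0→w1→w2→w0) is intransitive. Mapping every world to a single reflexive point • is a surjective bounded morphism; the reflexive point is not intransitive (R••∧R•• but R••).
Hence intransitivity is not modally definable.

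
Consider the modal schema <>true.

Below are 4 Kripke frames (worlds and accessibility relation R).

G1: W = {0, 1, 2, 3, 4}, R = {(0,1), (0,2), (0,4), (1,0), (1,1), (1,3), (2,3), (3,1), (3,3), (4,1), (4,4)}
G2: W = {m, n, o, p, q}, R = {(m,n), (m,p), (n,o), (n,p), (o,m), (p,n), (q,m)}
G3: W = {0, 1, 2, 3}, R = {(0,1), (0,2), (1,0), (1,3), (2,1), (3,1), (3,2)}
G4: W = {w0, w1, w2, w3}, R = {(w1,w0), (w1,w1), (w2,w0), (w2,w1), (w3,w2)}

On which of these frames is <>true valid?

This is the axiom for seriality; its first-order frame correspondent is forall x exists y Rxy.
G1: satisfies the condition.
G2: satisfies the condition.
G3: satisfies the condition.
G4: fails — world w0 has no successor.

G1, G2, G3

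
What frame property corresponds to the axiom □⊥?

This schema is the Ver axiom.
It corresponds to emptiness of R: ∀x ∀y ¬Rxy.

emptiness of R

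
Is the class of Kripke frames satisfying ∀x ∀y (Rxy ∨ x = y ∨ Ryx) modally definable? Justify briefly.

Not definable by any modal formula

Modal frame validity is preserved under disjoint unions.
Take 2 disjoint single-world reflexive frames: each is trivially connected, but their disjoint union has 2 worlds with no edge between distinct components, so it is not connected.
Hence connectedness of R is not modally definable.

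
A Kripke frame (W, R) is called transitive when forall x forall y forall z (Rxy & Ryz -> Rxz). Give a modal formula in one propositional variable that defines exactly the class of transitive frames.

□q → □□q

A defining formula is □q → □□q (the 4 axiom).
Suppose □q→□□q is valid. Take Rxy, Ryz and set V(q)={w : Rxw}. Then □q at x, so □□q at x, so □q at y, so q at z, i.e. Rxz.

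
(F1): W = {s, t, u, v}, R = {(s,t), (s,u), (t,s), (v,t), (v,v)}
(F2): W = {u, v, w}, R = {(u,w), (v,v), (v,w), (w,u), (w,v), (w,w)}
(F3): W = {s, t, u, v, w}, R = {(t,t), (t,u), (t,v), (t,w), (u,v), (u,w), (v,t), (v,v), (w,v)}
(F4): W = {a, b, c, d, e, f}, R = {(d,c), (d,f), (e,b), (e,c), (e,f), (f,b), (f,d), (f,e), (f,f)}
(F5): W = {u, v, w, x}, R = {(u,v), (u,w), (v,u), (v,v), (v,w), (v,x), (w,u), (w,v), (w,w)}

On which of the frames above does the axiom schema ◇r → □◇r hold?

Frame correspondent (Sahlqvist): ∀x ∀y ∀z (Rxy ∧ Rxz → Ryz) — i.e. the Euclidean property.
(F1): fails — Rsu and Rsu but not Ruu.
(F2): fails — Rwu and Rwu but not Ruu.
(F3): fails — Rtv and Rtw but not Rvw.
(F4): fails — Rdc and Rdc but not Rcc.
(F5): fails — Rvw and Rvx but not Rwx.

none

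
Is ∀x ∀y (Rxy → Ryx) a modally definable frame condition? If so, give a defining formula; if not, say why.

Yes: it is symmetry, defined by the B schema r → □◇r.
Suppose r→□◇r is valid. Take Rxy and set V(r)={x}. Then r at x, so □◇r at x, so ◇r at y, so some z with Ryz has r; z=x, i.e. Ryx.

Yes, by r → □◇r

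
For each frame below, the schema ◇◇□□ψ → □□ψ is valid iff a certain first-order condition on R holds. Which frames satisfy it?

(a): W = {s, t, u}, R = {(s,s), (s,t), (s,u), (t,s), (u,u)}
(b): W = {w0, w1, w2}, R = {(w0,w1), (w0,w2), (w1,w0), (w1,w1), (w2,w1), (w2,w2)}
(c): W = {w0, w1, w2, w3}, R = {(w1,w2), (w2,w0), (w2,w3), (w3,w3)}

The schema corresponds to a generalized confluence (Geach) condition: ∀x ∀y ∀z ((xR²y ∧ xR²z) → ∃w (yR²w ∧ z = w)).
(a): fails — sR²u, sR²s but no w with uR²w and s=w.
(b): ✓.
(c): fails — w1R²w0, w1R²w0 but no w with w0R²w and w0=w.

(b)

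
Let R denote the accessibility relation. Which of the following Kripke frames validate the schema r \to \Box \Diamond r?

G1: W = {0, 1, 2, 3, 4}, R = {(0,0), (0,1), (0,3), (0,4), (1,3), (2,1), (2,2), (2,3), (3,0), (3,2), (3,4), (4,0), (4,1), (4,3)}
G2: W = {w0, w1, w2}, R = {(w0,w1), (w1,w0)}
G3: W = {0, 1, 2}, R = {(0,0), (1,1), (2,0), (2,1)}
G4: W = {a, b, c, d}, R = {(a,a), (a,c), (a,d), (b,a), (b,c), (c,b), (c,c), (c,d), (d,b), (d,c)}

The schema corresponds to symmetry: \forall x \forall y (Rxy \to Ryx).
G1: fails — R01 but not R10.
G2: condition met.
G3: fails — R20 but not R02.
G4: fails — Rba but not Rab.
Valid on: G2.

G2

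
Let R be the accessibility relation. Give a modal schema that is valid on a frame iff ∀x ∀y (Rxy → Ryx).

p → □◇p

The condition is symmetry. The B schema p → □◇p defines it.
Suppose p→□◇p is valid. Take Rxy and set V(p)={x}. Then p at x, so □◇p at x, so ◇p at y, so some z with Ryz has p; z=x, i.e. Ryx.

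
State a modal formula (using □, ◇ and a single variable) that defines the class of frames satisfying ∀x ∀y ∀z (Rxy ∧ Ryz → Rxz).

□ψ → □□ψ

This is transitivity; the standard corresponding axiom is 4: □ψ → □□ψ.
Suppose □ψ→□□ψ is valid. Take Rxy, Ryz and set V(ψ)={w : Rxw}. Then □ψ at x, so □□ψ at x, so □ψ at y, so ψ at z, i.e. Rxz.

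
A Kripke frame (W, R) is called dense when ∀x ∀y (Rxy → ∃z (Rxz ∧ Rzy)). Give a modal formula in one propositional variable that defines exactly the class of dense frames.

□□q → □q

The condition is density. The C4 schema □□q → □q defines it.
Suppose □□q→□q is valid. Take Rxy and set V(q)={w : xR²w}. Then □□q at x, so □q at x, so q at y, i.e. ∃z(Rxz∧Rzy).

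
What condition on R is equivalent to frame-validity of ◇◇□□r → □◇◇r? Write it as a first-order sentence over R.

This is a Sahlqvist (Geach-type) schema ◇^2□^2r → □^1◇^2r.
Minimal-valuation argument: fix x; take any y with xR^2y and any z with xR^1z. Set V(r) to the set of worlds R-reachable from y in exactly 2 steps. Then □^2r holds at y, so the antecedent holds at x; validity forces ◇^2r at z, giving a w with zR^2w and yR^2w.
First-order correspondent: ∀x ∀y ∀z ((xR²y ∧ xRz) → ∃w (yR²w ∧ zR²w)).

∀x ∀y ∀z ((xR²y ∧ xRz) → ∃w (yR²w ∧ zR²w))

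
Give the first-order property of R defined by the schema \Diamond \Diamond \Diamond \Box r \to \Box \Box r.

\forall x \forall y \forall z ((x R^3 y \wedge x R^2 z) \to \exists w (yRw \wedge z = w))

This is a Sahlqvist (Geach-type) schema ◇^3□^1r → □^2◇^0r.
Minimal-valuation argument: fix x; take any y with xR^3y and any z with xR^2z. Set V(r) to the set of worlds R-reachable from y in exactly 1 step. Then □^1r holds at y, so the antecedent holds at x; validity forces ◇^0r at z, giving a w with zR^0w and yR^1w.
First-order correspondent: \forall x \forall y \forall z ((x R^3 y \wedge x R^2 z) \to \exists w (yRw \wedge z = w)).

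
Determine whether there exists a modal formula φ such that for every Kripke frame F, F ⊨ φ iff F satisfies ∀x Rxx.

Definable; □q → q defines it

The condition is reflexivity. A defining modal formula is □q → q.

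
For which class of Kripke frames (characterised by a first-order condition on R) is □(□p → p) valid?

Suppose □(□p→p) is valid. Take Rxy and set V(p)={w : Ryw}. Then at y, □p holds; since □(□p→p) at x, □p→p at y, so p at y, i.e. Ryy.
Conversely, any frame satisfying ∀x ∀y (Rxy → Ryy) validates the schema.
Frame condition: ∀x ∀y (Rxy → Ryy).

shift-reflexivity: ∀x ∀y (Rxy → Ryy)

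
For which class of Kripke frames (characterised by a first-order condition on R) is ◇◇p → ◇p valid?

This schema is equivalent to the 4 axiom □p → □□p.
Its frame correspondent is transitivity — ∀x ∀y ∀z (Rxy ∧ Ryz → Rxz).

Transitivity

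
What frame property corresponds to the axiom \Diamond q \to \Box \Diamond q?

Suppose ◇q→□◇q is valid. Take Rxy, Rxz and set V(q)={y}. Then ◇q at x, so □◇q at x, so ◇q at z, so some w with Rzw has q; w=y, i.e. Rzy. By symmetry of the argument, Ryz.

the Euclidean property: \forall x \forall y \forall z (Rxy \wedge Rxz \to Ryz)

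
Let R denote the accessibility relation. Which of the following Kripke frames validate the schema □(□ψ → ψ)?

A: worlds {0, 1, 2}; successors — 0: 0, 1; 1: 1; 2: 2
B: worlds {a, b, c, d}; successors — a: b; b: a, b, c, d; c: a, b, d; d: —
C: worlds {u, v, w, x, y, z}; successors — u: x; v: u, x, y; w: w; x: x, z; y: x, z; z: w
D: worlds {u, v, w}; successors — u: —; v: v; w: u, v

The schema corresponds to shift-reflexivity: ∀x ∀y (Rxy → Ryy).
A: condition met.
B: fails — Rbc but not Rcc.
C: fails — Rvu but not Ruu.
D: fails — Rwu but not Ruu.

A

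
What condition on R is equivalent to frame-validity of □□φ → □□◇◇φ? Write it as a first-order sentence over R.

∀x ∀z (xR²z → ∃w (xR²w ∧ zR²w))

This is a Sahlqvist (Geach-type) schema ◇^0□^2φ → □^2◇^2φ.
Minimal-valuation argument: fix x; take any y with xR^0y and any z with xR^2z. Set V(φ) to the set of worlds R-reachable from y in exactly 2 steps. Then □^2φ holds at y, so the antecedent holds at x; validity forces ◇^2φ at z, giving a w with zR^2w and yR^2w.
First-order correspondent: ∀x ∀z (xR²z → ∃w (xR²w ∧ zR²w)).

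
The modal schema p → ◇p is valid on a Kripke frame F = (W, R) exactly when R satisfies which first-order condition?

Reflexivity

Equivalently (dual form): □p → p.
Suppose □p→p is valid. At any x set V(p)={w : Rxw}. Then □p holds at x, so p holds at x, i.e. Rxx.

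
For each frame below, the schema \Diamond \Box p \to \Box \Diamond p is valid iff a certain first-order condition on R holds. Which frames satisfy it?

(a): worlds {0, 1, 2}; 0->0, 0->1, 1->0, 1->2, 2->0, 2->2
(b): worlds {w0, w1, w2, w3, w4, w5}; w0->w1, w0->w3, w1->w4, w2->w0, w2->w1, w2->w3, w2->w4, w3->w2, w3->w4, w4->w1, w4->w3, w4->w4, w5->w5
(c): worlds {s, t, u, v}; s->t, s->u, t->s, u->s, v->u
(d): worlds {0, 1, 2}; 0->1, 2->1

This is the axiom for convergence; its first-order frame correspondent is \forall x \forall y \forall z (Rxy \wedge Rxz \to \exists w (Ryw \wedge Rzw)).
(a): satisfies the condition.
(b): fails — Rw2w1 and Rw2w0 but w1 and w0 have no common successor.
(c): satisfies the condition.
(d): fails — R01 and R01 but 1 and 1 have no common successor.
Valid on: (a), (c).

(a), (c)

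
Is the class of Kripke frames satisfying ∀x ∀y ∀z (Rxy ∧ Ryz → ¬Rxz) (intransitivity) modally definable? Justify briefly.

No — not modally definable

Any modally definable frame class is closed under surjective bounded morphisms.
The 7-cycle (worlds a,b,c,d,e,f,g with a→b→c→d→e→f→g→a) is intransitive. Mapping every world to a single reflexive point • is a surjective bounded morphism; the reflexive point is not intransitive (R••∧R•• but R••).
So no modal formula (or set of formulas) defines exactly the intransitive frames.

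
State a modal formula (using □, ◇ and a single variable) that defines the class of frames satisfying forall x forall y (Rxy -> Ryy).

The condition is shift-reflexivity. The T□ schema □(□r → r) defines it.
Suppose □(□r→r) is valid. Take Rxy and set V(r)={w : Ryw}. Then at y, □r holds; since □(□r→r) at x, □r→r at y, so r at y, i.e. Ryy.

□(□r → r)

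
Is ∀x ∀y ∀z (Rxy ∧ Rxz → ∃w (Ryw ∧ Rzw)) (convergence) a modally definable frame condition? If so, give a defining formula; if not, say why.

The condition is convergence. A defining modal formula is ◇□r → □◇r.
Suppose ◇□r→□◇r is valid. Take Rxy, Rxz and set V(r)={w : Ryw}. Then □r at y so ◇□r at x, so □◇r at x, so ◇r at z, giving w with Rzw and Ryw.

Yes, by ◇□r → □◇r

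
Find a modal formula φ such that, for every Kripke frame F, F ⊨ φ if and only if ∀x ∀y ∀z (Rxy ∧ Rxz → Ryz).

◇r → □◇r

This is the Euclidean property; the standard corresponding axiom is 5: ◇r → □◇r.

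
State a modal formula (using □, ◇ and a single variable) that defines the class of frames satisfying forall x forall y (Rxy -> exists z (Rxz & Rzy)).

□□ψ → □ψ

This is density; the standard corresponding axiom is C4: □□ψ → □ψ.
Suppose □□ψ→□ψ is valid. Take Rxy and set V(ψ)={w : xR²w}. Then □□ψ at x, so □ψ at x, so ψ at y, i.e. ∃z(Rxz∧Rzy).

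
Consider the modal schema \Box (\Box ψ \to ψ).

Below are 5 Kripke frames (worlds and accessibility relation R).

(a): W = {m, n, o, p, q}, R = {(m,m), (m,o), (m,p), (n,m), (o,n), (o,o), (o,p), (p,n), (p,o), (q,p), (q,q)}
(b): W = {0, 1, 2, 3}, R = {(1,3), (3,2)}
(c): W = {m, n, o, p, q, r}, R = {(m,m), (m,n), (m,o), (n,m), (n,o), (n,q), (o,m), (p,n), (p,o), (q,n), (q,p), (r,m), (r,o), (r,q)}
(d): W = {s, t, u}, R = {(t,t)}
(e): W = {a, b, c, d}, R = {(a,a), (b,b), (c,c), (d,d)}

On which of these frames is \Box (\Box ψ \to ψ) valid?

(d), (e)

Frame correspondent (Sahlqvist): \forall x \forall y (Rxy \to Ryy) — i.e. shift-reflexivity.
(a): fails — Ron but not Rnn.
(b): fails — R32 but not R22.
(c): fails — Rpn but not Rnn.
(d): ✓.
(e): ✓.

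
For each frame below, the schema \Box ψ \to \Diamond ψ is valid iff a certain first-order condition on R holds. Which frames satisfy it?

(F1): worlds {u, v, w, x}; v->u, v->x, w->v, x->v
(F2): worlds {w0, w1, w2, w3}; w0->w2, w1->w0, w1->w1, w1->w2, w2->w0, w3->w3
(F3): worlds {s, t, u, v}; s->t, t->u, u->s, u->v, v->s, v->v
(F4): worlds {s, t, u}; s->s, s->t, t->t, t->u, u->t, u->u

The schema corresponds to seriality: \forall x \exists y Rxy.
(F1): fails — world u has no successor.
(F2): ✓.
(F3): ✓.
(F4): ✓.
Valid on: (F2), (F3), (F4).

(F2), (F3), (F4)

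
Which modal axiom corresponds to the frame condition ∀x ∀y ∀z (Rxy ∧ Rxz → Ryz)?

This is the Euclidean property; the standard corresponding axiom is 5: ◇r → □◇r.
Suppose ◇r→□◇r is valid. Take Rxy, Rxz and set V(r)={y}. Then ◇r at x, so □◇r at x, so ◇r at z, so some w with Rzw has r; w=y, i.e. Rzy. By symmetry of the argument, Ryz.

◇r → □◇r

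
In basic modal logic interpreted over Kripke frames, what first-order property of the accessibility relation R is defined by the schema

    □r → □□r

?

transitivity

Suppose □r→□□r is valid. Take Rxy, Ryz and set V(r)={w : Rxw}. Then □r at x, so □□r at x, so □r at y, so r at z, i.e. Rxz.
The converse is a direct semantic check.
Frame condition: ∀x ∀y ∀z (Rxy ∧ Ryz → Rxz).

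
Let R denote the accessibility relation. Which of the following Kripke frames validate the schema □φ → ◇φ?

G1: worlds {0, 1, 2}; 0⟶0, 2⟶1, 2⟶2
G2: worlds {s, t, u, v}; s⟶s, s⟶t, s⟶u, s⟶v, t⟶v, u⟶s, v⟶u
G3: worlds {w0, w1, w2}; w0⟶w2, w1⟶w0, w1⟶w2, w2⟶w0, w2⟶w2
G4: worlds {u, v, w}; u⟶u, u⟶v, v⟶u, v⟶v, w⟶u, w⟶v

G2, G3, G4

The schema corresponds to seriality: ∀x ∃y Rxy.
G1: fails — world 1 has no successor.
G2: ✓.
G3: ✓.
G4: ✓.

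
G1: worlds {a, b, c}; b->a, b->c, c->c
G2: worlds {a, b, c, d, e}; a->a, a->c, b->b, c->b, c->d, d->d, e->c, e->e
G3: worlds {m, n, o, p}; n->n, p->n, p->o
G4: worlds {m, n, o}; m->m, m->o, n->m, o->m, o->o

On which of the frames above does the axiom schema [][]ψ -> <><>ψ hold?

G2, G4

The schema corresponds to a generalized confluence (Geach) condition: forall x exists w (x R^2 w & x R^2 w).
G1: fails — at a but no w with aR²w and aR²w.
G2: ✓.
G3: fails — at m but no w with mR²w and mR²w.
G4: ✓.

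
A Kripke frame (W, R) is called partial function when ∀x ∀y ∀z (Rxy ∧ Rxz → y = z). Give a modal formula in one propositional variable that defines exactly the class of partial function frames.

A defining formula is ◇q → □q (the CD axiom).

◇q → □q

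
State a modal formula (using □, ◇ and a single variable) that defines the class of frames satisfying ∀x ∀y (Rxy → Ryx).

A defining formula is q → □◇q (the B axiom).
Suppose q→□◇q is valid. Take Rxy and set V(q)={x}. Then q at x, so □◇q at x, so ◇q at y, so some z with Ryz has q; z=x, i.e. Ryx.

q → □◇q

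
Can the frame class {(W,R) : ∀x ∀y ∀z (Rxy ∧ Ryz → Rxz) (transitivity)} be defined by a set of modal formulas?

Yes, by □r → □□r

This is a Sahlqvist condition; the 4 axiom □r → □□r defines it.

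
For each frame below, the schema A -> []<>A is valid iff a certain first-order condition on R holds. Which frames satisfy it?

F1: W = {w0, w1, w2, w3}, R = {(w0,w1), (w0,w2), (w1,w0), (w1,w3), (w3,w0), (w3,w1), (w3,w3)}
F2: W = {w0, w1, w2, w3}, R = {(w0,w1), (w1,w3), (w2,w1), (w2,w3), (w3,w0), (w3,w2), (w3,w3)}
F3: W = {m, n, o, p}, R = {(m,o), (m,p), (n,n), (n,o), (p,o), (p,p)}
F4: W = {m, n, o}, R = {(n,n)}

This is the axiom for symmetry; its first-order frame correspondent is forall x forall y (Rxy -> Ryx).
F1: fails — Rw3w0 but not Rw0w3.
F2: fails — Rw3w0 but not Rw0w3.
F3: fails — Rno but not Ron.
F4: condition met.

F4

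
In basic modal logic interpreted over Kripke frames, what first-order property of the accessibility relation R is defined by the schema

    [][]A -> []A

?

Density

This schema is the C4 axiom.
It corresponds to density: forall x forall y (Rxy -> exists z (Rxz & Rzy)).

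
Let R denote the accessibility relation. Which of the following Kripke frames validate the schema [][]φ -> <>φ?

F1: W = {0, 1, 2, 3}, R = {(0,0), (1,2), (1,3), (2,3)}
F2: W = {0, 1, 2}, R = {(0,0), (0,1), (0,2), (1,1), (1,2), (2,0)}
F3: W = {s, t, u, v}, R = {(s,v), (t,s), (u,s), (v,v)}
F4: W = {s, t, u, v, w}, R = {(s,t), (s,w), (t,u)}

F2

This is the axiom for a generalized confluence (Geach) condition; its first-order frame correspondent is forall x exists w (x R^2 w & xRw).
F1: fails — at 2 but no w with 2R²w and 2Rw.
F2: holds.
F3: fails — at t but no w with tR²w and tRw.
F4: fails — at s but no w* with sR²w* and sRw*.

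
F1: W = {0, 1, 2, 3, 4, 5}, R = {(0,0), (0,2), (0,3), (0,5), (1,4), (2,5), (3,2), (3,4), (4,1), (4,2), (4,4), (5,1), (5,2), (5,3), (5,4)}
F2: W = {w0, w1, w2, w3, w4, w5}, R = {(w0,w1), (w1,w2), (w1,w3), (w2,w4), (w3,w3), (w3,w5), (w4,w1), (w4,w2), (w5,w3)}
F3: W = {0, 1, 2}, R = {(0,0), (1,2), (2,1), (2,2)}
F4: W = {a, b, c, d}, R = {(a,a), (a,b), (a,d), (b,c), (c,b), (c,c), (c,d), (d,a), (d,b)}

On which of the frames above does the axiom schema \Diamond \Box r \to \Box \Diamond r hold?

This is the axiom for convergence; its first-order frame correspondent is \forall x \forall y \forall z (Rxy \wedge Rxz \to \exists w (Ryw \wedge Rzw)).
F1: fails — R02 and R03 but 2 and 3 have no common successor.
F2: fails — Rw1w2 and Rw1w3 but w2 and w3 have no common successor.
F3: condition met.
F4: fails — Rab and Raa but b and a have no common successor.
Valid on: F3.

F3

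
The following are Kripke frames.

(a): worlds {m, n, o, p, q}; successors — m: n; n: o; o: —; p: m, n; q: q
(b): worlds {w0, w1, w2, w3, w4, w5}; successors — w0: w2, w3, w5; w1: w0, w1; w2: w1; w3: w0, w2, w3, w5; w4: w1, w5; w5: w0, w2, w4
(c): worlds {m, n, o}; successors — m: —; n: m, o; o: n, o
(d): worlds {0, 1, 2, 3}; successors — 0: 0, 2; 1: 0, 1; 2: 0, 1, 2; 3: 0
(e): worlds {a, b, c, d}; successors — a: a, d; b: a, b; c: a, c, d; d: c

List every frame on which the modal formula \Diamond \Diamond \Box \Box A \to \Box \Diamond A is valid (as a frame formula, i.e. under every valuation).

The schema corresponds to a generalized confluence (Geach) condition: \forall x \forall y \forall z ((x R^2 y \wedge xRz) \to \exists w (y R^2 w \wedge zRw)).
(a): fails — mR²o, mRn but no w with oR²w and nRw.
(b): fails — w1R²w2, w1Rw0 but no w with w2R²w and w0Rw.
(c): fails — nR²n, nRm but no w with nR²w and mRw.
(d): satisfies the condition.
(e): satisfies the condition.
Valid on: (d), (e).

(d), (e)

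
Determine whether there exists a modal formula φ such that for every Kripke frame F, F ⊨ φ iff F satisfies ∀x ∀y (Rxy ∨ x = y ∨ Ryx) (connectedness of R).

No — not modally definable

Any modally definable frame class is closed under disjoint unions.
Take 3 disjoint single-world reflexive frames: each is trivially connected, but their disjoint union has 3 worlds with no edge between distinct components, so it is not connected.
So no modal formula (or set of formulas) defines exactly the connected frames.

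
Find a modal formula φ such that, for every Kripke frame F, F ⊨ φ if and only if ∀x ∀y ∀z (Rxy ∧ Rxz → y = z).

◇s → □s

A defining formula is ◇s → □s (the CD axiom).
Suppose ◇s→□s is valid. Take Rxy, Rxz and set V(s)={y}. Then ◇s at x, so □s at x, so s at z, i.e. z=y.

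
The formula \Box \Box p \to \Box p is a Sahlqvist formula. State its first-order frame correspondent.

density

Suppose □□p→□p is valid. Take Rxy and set V(p)={w : xR²w}. Then □□p at x, so □p at x, so p at y, i.e. ∃z(Rxz∧Rzy).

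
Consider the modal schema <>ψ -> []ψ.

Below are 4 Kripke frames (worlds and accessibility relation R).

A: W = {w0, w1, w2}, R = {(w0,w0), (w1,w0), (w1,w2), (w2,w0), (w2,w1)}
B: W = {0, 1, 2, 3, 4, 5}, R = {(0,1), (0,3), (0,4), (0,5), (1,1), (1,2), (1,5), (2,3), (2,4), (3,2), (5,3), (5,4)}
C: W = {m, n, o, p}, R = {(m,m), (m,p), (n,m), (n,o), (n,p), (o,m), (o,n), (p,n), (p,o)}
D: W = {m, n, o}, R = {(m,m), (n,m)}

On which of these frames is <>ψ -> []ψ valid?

D

The schema corresponds to partial functionality: forall x forall y forall z (Rxy & Rxz -> y = z).
A: fails — w1 sees both w0 and w2.
B: fails — 0 sees both 1 and 3.
C: fails — m sees both m and p.
D: satisfies the condition.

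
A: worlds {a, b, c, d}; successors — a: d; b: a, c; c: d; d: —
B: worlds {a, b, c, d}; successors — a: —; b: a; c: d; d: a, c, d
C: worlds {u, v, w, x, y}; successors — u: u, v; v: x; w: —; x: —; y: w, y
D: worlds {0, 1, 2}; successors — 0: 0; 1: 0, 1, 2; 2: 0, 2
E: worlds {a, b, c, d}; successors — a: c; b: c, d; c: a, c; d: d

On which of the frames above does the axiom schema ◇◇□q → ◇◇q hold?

This is the axiom for a generalized confluence (Geach) condition; its first-order frame correspondent is ∀x ∀y (xR²y → ∃w (yRw ∧ xR²w)).
A: fails — bR²d but no w with dRw and bR²w.
B: fails — cR²a but no w with aRw and cR²w.
C: fails — uR²x but no t with xRt and uR²t.
D: holds.
E: holds.

D, E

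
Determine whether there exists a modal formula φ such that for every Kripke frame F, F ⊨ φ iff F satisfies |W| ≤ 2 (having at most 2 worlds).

Not modally definable

If a class were modally definable it would be closed under disjoint unions (Goldblatt–Thomason).
Any modal formula valid on each of 3 disjoint one-world frames is valid on their disjoint union (validity is preserved under disjoint unions). Each one-world frame has |W|=1≤2, but the union has |W|=3.
So the class is not modally definable.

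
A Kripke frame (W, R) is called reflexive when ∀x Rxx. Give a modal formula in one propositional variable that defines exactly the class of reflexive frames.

□r → r

A defining formula is □r → r (the T axiom).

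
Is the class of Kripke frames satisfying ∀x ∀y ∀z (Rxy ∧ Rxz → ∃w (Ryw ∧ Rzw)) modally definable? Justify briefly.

Yes: it is convergence, defined by the .2 schema ◇□q → □◇q.
Suppose ◇□q→□◇q is valid. Take Rxy, Rxz and set V(q)={w : Ryw}. Then □q at y so ◇□q at x, so □◇q at x, so ◇q at z, giving w with Rzw and Ryw.

Definable; ◇□q → □◇q defines it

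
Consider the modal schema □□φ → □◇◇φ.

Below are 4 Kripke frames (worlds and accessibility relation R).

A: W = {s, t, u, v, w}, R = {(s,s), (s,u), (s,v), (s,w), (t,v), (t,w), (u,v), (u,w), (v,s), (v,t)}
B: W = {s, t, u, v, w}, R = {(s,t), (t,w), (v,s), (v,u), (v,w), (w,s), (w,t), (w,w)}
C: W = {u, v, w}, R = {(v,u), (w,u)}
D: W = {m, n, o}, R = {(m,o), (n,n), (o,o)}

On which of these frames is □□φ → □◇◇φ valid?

D

This is the axiom for a generalized confluence (Geach) condition; its first-order frame correspondent is ∀x ∀z (xRz → ∃w (xR²w ∧ zR²w)).
A: fails — sRw but no w* with sR²w* and wR²w*.
B: fails — vRu but no w* with vR²w* and uR²w*.
C: fails — vRu but no t with vR²t and uR²t.
D: condition met.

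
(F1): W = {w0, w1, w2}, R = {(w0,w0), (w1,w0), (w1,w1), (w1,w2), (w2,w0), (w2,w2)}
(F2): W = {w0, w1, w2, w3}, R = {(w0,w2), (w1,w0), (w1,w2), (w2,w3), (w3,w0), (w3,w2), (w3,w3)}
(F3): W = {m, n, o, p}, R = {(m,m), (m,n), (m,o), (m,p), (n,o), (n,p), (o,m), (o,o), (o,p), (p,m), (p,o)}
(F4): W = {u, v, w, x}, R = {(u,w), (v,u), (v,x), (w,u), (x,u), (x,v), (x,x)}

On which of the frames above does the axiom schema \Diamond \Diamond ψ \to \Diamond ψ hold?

(F1)

This is the axiom for transitivity; its first-order frame correspondent is \forall x \forall y \forall z (Rxy \wedge Ryz \to Rxz).
(F1): condition met.
(F2): fails — Rw1w2 and Rw2w3 but not Rw1w3.
(F3): fails — Rom and Rmn but not Ron.
(F4): fails — Ruw and Rwu but not Ruu.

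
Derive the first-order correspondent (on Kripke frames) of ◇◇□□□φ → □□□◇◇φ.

This is a Sahlqvist (Geach-type) schema ◇^2□^3φ → □^3◇^2φ.
First-order correspondent: ∀x ∀y ∀z ((xR²y ∧ xR³z) → ∃w (yR³w ∧ zR²w)).

∀x ∀y ∀z ((xR²y ∧ xR³z) → ∃w (yR³w ∧ zR²w))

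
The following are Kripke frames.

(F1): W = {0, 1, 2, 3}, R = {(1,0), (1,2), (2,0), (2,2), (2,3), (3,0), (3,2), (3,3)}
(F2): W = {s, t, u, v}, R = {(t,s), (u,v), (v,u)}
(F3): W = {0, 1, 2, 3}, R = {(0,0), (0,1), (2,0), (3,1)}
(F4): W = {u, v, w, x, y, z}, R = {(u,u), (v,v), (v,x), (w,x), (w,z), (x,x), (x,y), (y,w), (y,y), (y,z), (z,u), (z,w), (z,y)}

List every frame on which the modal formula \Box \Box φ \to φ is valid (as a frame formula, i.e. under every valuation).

The schema corresponds to a generalized confluence (Geach) condition: \forall x \exists w (x R^2 w \wedge x = w).
(F1): fails — at 0 but no w with 0R²w and 0=w.
(F2): fails — at s but no w with sR²w and s=w.
(F3): fails — at 1 but no w with 1R²w and 1=w.
(F4): holds.

(F4)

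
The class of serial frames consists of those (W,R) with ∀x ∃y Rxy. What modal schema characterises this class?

□p → ◇p

The condition is seriality. The D schema □p → ◇p defines it.
Suppose □p→◇p is valid. At any x set V(p)=W. Then □p at x, so ◇p at x, so x has a successor.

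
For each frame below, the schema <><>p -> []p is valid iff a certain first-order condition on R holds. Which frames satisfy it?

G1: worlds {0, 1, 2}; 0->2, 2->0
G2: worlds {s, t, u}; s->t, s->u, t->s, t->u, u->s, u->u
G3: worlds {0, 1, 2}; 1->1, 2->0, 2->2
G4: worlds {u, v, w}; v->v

G4

The schema corresponds to a generalized confluence (Geach) condition: forall x forall y forall z ((x R^2 y & xRz) -> exists w (y = w & z = w)).
G1: fails — 0R²0, 0R2 but 0 ≠ 2.
G2: fails — sR²s, sRt but s ≠ t.
G3: fails — 2R²0, 2R2 but 0 ≠ 2.
G4: holds.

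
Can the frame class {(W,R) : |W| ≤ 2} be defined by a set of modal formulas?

Modal frame validity is preserved under disjoint unions.
Any modal formula valid on each of 3 disjoint one-world frames is valid on their disjoint union (validity is preserved under disjoint unions). Each one-world frame has |W|=1≤2, but the union has |W|=3.
So the class is not modally definable.

No — not modally definable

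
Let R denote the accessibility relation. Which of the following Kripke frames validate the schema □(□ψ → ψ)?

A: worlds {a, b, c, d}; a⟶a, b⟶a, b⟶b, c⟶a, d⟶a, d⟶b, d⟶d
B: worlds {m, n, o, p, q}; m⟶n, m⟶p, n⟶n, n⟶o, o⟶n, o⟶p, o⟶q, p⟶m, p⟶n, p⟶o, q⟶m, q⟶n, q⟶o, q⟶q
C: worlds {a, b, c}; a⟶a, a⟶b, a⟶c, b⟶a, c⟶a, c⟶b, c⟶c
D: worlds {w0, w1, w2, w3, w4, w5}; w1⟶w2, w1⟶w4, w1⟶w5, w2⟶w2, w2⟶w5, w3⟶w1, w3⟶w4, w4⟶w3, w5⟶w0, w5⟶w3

Frame correspondent (Sahlqvist): ∀x ∀y (Rxy → Ryy) — i.e. shift-reflexivity.
A: satisfies the condition.
B: fails — Rop but not Rpp.
C: fails — Rab but not Rbb.
D: fails — Rw1w5 but not Rw5w5.

A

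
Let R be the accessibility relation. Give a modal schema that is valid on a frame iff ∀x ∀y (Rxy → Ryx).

The condition is symmetry. The B schema p → □◇p defines it.

p → □◇p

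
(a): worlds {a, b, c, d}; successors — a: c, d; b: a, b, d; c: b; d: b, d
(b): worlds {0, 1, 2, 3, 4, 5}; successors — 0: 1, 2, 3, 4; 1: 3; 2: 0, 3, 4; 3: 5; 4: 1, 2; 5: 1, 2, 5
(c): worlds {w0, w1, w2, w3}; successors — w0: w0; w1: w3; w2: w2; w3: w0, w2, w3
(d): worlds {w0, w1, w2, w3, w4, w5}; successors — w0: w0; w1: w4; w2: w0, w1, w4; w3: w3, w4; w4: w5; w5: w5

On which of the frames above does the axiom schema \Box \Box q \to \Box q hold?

This is the axiom for density; its first-order frame correspondent is \forall x \forall y (Rxy \to \exists z (Rxz \wedge Rzy)).
(a): fails — Rac but no z with Raz and Rzc.
(b): fails — R20 but no z with R2z and Rz0.
(c): condition met.
(d): fails — Rw2w1 but no z with Rw2z and Rzw1.
Valid on: (c).

(c)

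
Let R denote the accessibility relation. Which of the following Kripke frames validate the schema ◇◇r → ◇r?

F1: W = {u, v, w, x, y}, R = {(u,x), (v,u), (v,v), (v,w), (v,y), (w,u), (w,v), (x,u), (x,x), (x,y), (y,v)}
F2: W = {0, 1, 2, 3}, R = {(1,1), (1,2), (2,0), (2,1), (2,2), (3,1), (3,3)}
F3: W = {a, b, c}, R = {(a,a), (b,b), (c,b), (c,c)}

The schema corresponds to transitivity: ∀x ∀y ∀z (Rxy ∧ Ryz → Rxz).
F1: fails — Rwu and Rux but not Rwx.
F2: fails — R31 and R12 but not R32.
F3: ✓.
Valid on: F3.

F3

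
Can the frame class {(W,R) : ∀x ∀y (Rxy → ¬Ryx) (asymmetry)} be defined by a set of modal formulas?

Modal frame validity is preserved under surjective bounded morphisms.
The 4-cycle (worlds 0,1,2,3 with 0→1→2→3→0) is asymmetric. Mapping every world to a single reflexive point • is a surjective bounded morphism, and the reflexive point is not asymmetric (R•• but asymmetry requires ¬R••).
So no modal formula (or set of formulas) defines exactly the asymmetric frames.

Not definable by any modal formula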